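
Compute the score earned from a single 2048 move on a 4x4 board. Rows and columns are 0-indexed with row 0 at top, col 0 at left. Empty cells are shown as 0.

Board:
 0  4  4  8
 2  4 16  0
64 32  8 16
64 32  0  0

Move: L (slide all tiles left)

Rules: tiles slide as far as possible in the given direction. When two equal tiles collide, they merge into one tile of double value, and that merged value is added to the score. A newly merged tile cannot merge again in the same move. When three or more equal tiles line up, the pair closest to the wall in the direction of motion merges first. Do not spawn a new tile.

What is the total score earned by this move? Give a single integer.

Answer: 8

Derivation:
Slide left:
row 0: [0, 4, 4, 8] -> [8, 8, 0, 0]  score +8 (running 8)
row 1: [2, 4, 16, 0] -> [2, 4, 16, 0]  score +0 (running 8)
row 2: [64, 32, 8, 16] -> [64, 32, 8, 16]  score +0 (running 8)
row 3: [64, 32, 0, 0] -> [64, 32, 0, 0]  score +0 (running 8)
Board after move:
 8  8  0  0
 2  4 16  0
64 32  8 16
64 32  0  0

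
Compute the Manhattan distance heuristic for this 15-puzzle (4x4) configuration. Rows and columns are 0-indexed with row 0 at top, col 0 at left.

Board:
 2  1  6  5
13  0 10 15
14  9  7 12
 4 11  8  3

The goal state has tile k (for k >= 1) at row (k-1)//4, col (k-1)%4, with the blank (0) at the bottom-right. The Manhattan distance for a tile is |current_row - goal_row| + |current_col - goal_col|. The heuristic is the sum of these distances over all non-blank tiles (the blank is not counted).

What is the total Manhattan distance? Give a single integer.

Answer: 34

Derivation:
Tile 2: (0,0)->(0,1) = 1
Tile 1: (0,1)->(0,0) = 1
Tile 6: (0,2)->(1,1) = 2
Tile 5: (0,3)->(1,0) = 4
Tile 13: (1,0)->(3,0) = 2
Tile 10: (1,2)->(2,1) = 2
Tile 15: (1,3)->(3,2) = 3
Tile 14: (2,0)->(3,1) = 2
Tile 9: (2,1)->(2,0) = 1
Tile 7: (2,2)->(1,2) = 1
Tile 12: (2,3)->(2,3) = 0
Tile 4: (3,0)->(0,3) = 6
Tile 11: (3,1)->(2,2) = 2
Tile 8: (3,2)->(1,3) = 3
Tile 3: (3,3)->(0,2) = 4
Sum: 1 + 1 + 2 + 4 + 2 + 2 + 3 + 2 + 1 + 1 + 0 + 6 + 2 + 3 + 4 = 34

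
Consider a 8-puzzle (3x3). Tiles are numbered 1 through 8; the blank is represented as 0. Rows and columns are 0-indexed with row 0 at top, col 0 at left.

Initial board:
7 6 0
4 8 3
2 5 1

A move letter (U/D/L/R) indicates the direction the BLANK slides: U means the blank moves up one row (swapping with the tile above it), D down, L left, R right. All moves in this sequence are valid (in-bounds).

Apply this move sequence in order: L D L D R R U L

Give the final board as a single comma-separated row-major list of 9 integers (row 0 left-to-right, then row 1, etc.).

Answer: 7, 8, 6, 2, 0, 4, 5, 1, 3

Derivation:
After move 1 (L):
7 0 6
4 8 3
2 5 1

After move 2 (D):
7 8 6
4 0 3
2 5 1

After move 3 (L):
7 8 6
0 4 3
2 5 1

After move 4 (D):
7 8 6
2 4 3
0 5 1

After move 5 (R):
7 8 6
2 4 3
5 0 1

After move 6 (R):
7 8 6
2 4 3
5 1 0

After move 7 (U):
7 8 6
2 4 0
5 1 3

After move 8 (L):
7 8 6
2 0 4
5 1 3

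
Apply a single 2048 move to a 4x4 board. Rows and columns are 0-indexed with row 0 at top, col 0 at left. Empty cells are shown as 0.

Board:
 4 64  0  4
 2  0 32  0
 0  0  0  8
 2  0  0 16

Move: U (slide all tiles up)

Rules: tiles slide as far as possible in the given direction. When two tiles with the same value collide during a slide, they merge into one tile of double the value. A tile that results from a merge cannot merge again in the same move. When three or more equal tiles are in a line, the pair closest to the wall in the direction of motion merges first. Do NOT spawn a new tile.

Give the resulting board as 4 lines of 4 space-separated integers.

Answer:  4 64 32  4
 4  0  0  8
 0  0  0 16
 0  0  0  0

Derivation:
Slide up:
col 0: [4, 2, 0, 2] -> [4, 4, 0, 0]
col 1: [64, 0, 0, 0] -> [64, 0, 0, 0]
col 2: [0, 32, 0, 0] -> [32, 0, 0, 0]
col 3: [4, 0, 8, 16] -> [4, 8, 16, 0]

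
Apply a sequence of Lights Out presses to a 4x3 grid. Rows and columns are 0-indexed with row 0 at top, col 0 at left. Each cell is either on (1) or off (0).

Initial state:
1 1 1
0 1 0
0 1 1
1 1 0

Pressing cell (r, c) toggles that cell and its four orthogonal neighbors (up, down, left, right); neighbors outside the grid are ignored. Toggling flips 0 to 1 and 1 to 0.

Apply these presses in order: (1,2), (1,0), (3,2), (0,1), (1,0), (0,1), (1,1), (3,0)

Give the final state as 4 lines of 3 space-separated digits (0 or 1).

Answer: 1 0 0
1 1 0
1 0 1
0 1 1

Derivation:
After press 1 at (1,2):
1 1 0
0 0 1
0 1 0
1 1 0

After press 2 at (1,0):
0 1 0
1 1 1
1 1 0
1 1 0

After press 3 at (3,2):
0 1 0
1 1 1
1 1 1
1 0 1

After press 4 at (0,1):
1 0 1
1 0 1
1 1 1
1 0 1

After press 5 at (1,0):
0 0 1
0 1 1
0 1 1
1 0 1

After press 6 at (0,1):
1 1 0
0 0 1
0 1 1
1 0 1

After press 7 at (1,1):
1 0 0
1 1 0
0 0 1
1 0 1

After press 8 at (3,0):
1 0 0
1 1 0
1 0 1
0 1 1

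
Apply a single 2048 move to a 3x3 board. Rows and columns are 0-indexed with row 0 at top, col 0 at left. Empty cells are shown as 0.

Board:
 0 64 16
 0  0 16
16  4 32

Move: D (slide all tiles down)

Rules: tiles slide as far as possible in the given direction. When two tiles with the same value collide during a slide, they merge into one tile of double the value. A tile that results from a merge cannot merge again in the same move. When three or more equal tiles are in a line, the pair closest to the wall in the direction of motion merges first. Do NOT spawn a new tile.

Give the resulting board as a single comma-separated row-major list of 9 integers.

Slide down:
col 0: [0, 0, 16] -> [0, 0, 16]
col 1: [64, 0, 4] -> [0, 64, 4]
col 2: [16, 16, 32] -> [0, 32, 32]

Answer: 0, 0, 0, 0, 64, 32, 16, 4, 32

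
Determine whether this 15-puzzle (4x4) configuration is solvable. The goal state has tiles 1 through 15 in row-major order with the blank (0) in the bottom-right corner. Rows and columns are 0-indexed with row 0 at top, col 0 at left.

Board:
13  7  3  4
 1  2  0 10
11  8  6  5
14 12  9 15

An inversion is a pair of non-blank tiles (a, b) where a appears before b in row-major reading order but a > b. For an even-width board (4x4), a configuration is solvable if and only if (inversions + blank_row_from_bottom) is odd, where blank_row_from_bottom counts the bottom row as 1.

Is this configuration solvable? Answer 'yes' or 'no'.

Answer: yes

Derivation:
Inversions: 36
Blank is in row 1 (0-indexed from top), which is row 3 counting from the bottom (bottom = 1).
36 + 3 = 39, which is odd, so the puzzle is solvable.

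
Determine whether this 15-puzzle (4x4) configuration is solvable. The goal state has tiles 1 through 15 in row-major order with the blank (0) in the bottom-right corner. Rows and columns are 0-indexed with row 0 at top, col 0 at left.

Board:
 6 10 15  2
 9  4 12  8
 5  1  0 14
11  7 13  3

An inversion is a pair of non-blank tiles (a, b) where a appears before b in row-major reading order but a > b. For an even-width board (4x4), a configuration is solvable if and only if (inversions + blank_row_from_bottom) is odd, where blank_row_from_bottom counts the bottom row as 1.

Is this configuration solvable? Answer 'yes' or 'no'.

Inversions: 54
Blank is in row 2 (0-indexed from top), which is row 2 counting from the bottom (bottom = 1).
54 + 2 = 56, which is even, so the puzzle is not solvable.

Answer: no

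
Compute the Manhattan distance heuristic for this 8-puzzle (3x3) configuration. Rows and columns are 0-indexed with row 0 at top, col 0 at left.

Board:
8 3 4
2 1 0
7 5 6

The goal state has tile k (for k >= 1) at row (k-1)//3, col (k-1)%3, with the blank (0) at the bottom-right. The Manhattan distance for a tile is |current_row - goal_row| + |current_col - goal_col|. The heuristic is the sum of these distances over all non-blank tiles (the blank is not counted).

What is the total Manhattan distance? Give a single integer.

Tile 8: at (0,0), goal (2,1), distance |0-2|+|0-1| = 3
Tile 3: at (0,1), goal (0,2), distance |0-0|+|1-2| = 1
Tile 4: at (0,2), goal (1,0), distance |0-1|+|2-0| = 3
Tile 2: at (1,0), goal (0,1), distance |1-0|+|0-1| = 2
Tile 1: at (1,1), goal (0,0), distance |1-0|+|1-0| = 2
Tile 7: at (2,0), goal (2,0), distance |2-2|+|0-0| = 0
Tile 5: at (2,1), goal (1,1), distance |2-1|+|1-1| = 1
Tile 6: at (2,2), goal (1,2), distance |2-1|+|2-2| = 1
Sum: 3 + 1 + 3 + 2 + 2 + 0 + 1 + 1 = 13

Answer: 13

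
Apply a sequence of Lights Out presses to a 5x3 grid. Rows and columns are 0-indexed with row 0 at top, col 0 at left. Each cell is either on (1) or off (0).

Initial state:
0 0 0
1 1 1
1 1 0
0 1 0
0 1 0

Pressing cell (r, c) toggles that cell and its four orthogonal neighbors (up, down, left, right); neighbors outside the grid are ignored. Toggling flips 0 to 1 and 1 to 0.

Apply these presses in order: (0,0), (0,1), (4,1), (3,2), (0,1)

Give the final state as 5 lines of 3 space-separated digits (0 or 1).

After press 1 at (0,0):
1 1 0
0 1 1
1 1 0
0 1 0
0 1 0

After press 2 at (0,1):
0 0 1
0 0 1
1 1 0
0 1 0
0 1 0

After press 3 at (4,1):
0 0 1
0 0 1
1 1 0
0 0 0
1 0 1

After press 4 at (3,2):
0 0 1
0 0 1
1 1 1
0 1 1
1 0 0

After press 5 at (0,1):
1 1 0
0 1 1
1 1 1
0 1 1
1 0 0

Answer: 1 1 0
0 1 1
1 1 1
0 1 1
1 0 0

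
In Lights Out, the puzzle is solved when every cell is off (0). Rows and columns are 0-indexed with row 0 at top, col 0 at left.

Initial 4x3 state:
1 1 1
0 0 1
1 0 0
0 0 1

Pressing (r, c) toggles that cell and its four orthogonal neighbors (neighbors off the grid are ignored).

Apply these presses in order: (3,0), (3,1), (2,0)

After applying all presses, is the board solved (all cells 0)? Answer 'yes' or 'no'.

After press 1 at (3,0):
1 1 1
0 0 1
0 0 0
1 1 1

After press 2 at (3,1):
1 1 1
0 0 1
0 1 0
0 0 0

After press 3 at (2,0):
1 1 1
1 0 1
1 0 0
1 0 0

Lights still on: 7

Answer: no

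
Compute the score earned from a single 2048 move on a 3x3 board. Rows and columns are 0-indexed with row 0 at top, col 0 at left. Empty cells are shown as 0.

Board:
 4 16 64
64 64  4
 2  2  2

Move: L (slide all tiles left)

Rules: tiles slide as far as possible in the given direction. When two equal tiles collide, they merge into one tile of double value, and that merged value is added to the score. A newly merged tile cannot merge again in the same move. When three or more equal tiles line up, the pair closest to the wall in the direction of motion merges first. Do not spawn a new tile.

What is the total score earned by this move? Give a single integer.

Slide left:
row 0: [4, 16, 64] -> [4, 16, 64]  score +0 (running 0)
row 1: [64, 64, 4] -> [128, 4, 0]  score +128 (running 128)
row 2: [2, 2, 2] -> [4, 2, 0]  score +4 (running 132)
Board after move:
  4  16  64
128   4   0
  4   2   0

Answer: 132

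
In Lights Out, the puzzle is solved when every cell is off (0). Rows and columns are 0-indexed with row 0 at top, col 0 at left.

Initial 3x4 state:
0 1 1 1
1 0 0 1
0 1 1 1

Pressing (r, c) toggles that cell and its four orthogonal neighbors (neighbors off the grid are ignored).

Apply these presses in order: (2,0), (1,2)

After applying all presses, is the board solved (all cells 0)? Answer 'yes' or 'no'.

After press 1 at (2,0):
0 1 1 1
0 0 0 1
1 0 1 1

After press 2 at (1,2):
0 1 0 1
0 1 1 0
1 0 0 1

Lights still on: 6

Answer: no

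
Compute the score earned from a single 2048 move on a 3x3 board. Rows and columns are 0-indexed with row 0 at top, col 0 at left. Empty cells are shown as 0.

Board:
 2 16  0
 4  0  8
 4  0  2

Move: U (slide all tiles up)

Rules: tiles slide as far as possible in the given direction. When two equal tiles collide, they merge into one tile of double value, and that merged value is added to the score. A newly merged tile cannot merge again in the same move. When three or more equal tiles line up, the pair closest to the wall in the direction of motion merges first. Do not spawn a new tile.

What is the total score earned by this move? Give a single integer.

Slide up:
col 0: [2, 4, 4] -> [2, 8, 0]  score +8 (running 8)
col 1: [16, 0, 0] -> [16, 0, 0]  score +0 (running 8)
col 2: [0, 8, 2] -> [8, 2, 0]  score +0 (running 8)
Board after move:
 2 16  8
 8  0  2
 0  0  0

Answer: 8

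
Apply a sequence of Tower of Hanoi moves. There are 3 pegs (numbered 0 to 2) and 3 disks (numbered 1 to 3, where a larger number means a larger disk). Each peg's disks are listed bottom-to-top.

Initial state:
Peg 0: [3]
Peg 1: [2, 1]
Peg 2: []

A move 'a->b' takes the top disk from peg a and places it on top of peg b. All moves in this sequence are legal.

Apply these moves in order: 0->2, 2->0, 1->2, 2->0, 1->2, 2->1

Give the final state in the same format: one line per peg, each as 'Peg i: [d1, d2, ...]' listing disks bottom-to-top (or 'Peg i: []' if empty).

Answer: Peg 0: [3, 1]
Peg 1: [2]
Peg 2: []

Derivation:
After move 1 (0->2):
Peg 0: []
Peg 1: [2, 1]
Peg 2: [3]

After move 2 (2->0):
Peg 0: [3]
Peg 1: [2, 1]
Peg 2: []

After move 3 (1->2):
Peg 0: [3]
Peg 1: [2]
Peg 2: [1]

After move 4 (2->0):
Peg 0: [3, 1]
Peg 1: [2]
Peg 2: []

After move 5 (1->2):
Peg 0: [3, 1]
Peg 1: []
Peg 2: [2]

After move 6 (2->1):
Peg 0: [3, 1]
Peg 1: [2]
Peg 2: []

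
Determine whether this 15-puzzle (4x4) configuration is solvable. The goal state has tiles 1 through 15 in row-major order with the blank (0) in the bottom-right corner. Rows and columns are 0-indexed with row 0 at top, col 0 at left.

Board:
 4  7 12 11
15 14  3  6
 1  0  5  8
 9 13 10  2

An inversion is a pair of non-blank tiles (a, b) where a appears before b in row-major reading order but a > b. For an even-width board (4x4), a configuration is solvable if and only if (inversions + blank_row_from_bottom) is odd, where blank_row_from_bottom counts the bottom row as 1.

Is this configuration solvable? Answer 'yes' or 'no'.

Inversions: 55
Blank is in row 2 (0-indexed from top), which is row 2 counting from the bottom (bottom = 1).
55 + 2 = 57, which is odd, so the puzzle is solvable.

Answer: yes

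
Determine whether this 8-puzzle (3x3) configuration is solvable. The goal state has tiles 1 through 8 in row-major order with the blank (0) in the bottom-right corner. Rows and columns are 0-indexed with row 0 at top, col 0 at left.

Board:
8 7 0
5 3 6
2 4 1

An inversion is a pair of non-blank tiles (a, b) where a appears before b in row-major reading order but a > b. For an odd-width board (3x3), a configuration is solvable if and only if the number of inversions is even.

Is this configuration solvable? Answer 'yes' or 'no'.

Answer: yes

Derivation:
Inversions (pairs i<j in row-major order where tile[i] > tile[j] > 0): 24
24 is even, so the puzzle is solvable.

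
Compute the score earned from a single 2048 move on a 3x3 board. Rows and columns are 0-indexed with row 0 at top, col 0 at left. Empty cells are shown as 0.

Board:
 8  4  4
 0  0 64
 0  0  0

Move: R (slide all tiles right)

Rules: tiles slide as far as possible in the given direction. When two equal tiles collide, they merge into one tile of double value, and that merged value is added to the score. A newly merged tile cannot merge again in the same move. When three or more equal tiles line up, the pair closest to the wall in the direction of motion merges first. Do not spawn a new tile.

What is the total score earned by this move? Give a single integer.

Answer: 8

Derivation:
Slide right:
row 0: [8, 4, 4] -> [0, 8, 8]  score +8 (running 8)
row 1: [0, 0, 64] -> [0, 0, 64]  score +0 (running 8)
row 2: [0, 0, 0] -> [0, 0, 0]  score +0 (running 8)
Board after move:
 0  8  8
 0  0 64
 0  0  0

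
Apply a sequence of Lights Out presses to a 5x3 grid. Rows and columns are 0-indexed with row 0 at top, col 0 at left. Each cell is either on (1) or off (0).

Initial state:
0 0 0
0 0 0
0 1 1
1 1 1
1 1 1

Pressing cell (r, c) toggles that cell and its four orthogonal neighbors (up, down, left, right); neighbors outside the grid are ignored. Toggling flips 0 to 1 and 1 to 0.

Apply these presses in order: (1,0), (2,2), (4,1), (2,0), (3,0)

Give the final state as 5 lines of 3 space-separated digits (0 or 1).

After press 1 at (1,0):
1 0 0
1 1 0
1 1 1
1 1 1
1 1 1

After press 2 at (2,2):
1 0 0
1 1 1
1 0 0
1 1 0
1 1 1

After press 3 at (4,1):
1 0 0
1 1 1
1 0 0
1 0 0
0 0 0

After press 4 at (2,0):
1 0 0
0 1 1
0 1 0
0 0 0
0 0 0

After press 5 at (3,0):
1 0 0
0 1 1
1 1 0
1 1 0
1 0 0

Answer: 1 0 0
0 1 1
1 1 0
1 1 0
1 0 0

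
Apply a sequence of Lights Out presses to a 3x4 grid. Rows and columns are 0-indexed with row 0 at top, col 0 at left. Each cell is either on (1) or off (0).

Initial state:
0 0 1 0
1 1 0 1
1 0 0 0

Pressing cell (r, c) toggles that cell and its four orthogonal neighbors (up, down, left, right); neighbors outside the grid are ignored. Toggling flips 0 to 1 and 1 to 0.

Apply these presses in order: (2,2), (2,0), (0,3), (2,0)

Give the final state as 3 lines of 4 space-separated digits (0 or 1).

After press 1 at (2,2):
0 0 1 0
1 1 1 1
1 1 1 1

After press 2 at (2,0):
0 0 1 0
0 1 1 1
0 0 1 1

After press 3 at (0,3):
0 0 0 1
0 1 1 0
0 0 1 1

After press 4 at (2,0):
0 0 0 1
1 1 1 0
1 1 1 1

Answer: 0 0 0 1
1 1 1 0
1 1 1 1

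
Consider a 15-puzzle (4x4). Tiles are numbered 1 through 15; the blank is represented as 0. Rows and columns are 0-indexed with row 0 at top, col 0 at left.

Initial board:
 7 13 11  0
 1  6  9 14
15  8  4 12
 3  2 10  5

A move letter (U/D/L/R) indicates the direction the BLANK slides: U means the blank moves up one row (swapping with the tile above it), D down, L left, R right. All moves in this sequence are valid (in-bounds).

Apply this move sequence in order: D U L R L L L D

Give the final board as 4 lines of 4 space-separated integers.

After move 1 (D):
 7 13 11 14
 1  6  9  0
15  8  4 12
 3  2 10  5

After move 2 (U):
 7 13 11  0
 1  6  9 14
15  8  4 12
 3  2 10  5

After move 3 (L):
 7 13  0 11
 1  6  9 14
15  8  4 12
 3  2 10  5

After move 4 (R):
 7 13 11  0
 1  6  9 14
15  8  4 12
 3  2 10  5

After move 5 (L):
 7 13  0 11
 1  6  9 14
15  8  4 12
 3  2 10  5

After move 6 (L):
 7  0 13 11
 1  6  9 14
15  8  4 12
 3  2 10  5

After move 7 (L):
 0  7 13 11
 1  6  9 14
15  8  4 12
 3  2 10  5

After move 8 (D):
 1  7 13 11
 0  6  9 14
15  8  4 12
 3  2 10  5

Answer:  1  7 13 11
 0  6  9 14
15  8  4 12
 3  2 10  5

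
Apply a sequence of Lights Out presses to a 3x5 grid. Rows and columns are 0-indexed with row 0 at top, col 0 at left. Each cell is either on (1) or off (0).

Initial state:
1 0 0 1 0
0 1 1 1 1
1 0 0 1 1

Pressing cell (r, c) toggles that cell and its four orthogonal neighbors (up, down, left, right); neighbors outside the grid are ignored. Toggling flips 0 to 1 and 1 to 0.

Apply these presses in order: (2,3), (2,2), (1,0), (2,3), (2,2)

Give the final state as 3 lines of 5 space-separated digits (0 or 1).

After press 1 at (2,3):
1 0 0 1 0
0 1 1 0 1
1 0 1 0 0

After press 2 at (2,2):
1 0 0 1 0
0 1 0 0 1
1 1 0 1 0

After press 3 at (1,0):
0 0 0 1 0
1 0 0 0 1
0 1 0 1 0

After press 4 at (2,3):
0 0 0 1 0
1 0 0 1 1
0 1 1 0 1

After press 5 at (2,2):
0 0 0 1 0
1 0 1 1 1
0 0 0 1 1

Answer: 0 0 0 1 0
1 0 1 1 1
0 0 0 1 1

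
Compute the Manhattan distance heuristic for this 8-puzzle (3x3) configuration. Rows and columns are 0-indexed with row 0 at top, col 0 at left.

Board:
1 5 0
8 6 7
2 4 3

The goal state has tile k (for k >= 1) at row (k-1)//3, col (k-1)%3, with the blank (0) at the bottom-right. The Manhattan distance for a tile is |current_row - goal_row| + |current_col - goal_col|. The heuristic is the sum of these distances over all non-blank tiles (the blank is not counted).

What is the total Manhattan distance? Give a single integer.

Answer: 14

Derivation:
Tile 1: (0,0)->(0,0) = 0
Tile 5: (0,1)->(1,1) = 1
Tile 8: (1,0)->(2,1) = 2
Tile 6: (1,1)->(1,2) = 1
Tile 7: (1,2)->(2,0) = 3
Tile 2: (2,0)->(0,1) = 3
Tile 4: (2,1)->(1,0) = 2
Tile 3: (2,2)->(0,2) = 2
Sum: 0 + 1 + 2 + 1 + 3 + 3 + 2 + 2 = 14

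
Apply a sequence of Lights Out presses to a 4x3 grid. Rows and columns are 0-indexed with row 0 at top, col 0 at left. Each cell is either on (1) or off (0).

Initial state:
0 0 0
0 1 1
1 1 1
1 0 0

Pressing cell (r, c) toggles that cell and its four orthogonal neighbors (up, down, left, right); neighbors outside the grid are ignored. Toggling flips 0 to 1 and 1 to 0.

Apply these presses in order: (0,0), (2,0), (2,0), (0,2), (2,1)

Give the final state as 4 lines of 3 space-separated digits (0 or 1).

After press 1 at (0,0):
1 1 0
1 1 1
1 1 1
1 0 0

After press 2 at (2,0):
1 1 0
0 1 1
0 0 1
0 0 0

After press 3 at (2,0):
1 1 0
1 1 1
1 1 1
1 0 0

After press 4 at (0,2):
1 0 1
1 1 0
1 1 1
1 0 0

After press 5 at (2,1):
1 0 1
1 0 0
0 0 0
1 1 0

Answer: 1 0 1
1 0 0
0 0 0
1 1 0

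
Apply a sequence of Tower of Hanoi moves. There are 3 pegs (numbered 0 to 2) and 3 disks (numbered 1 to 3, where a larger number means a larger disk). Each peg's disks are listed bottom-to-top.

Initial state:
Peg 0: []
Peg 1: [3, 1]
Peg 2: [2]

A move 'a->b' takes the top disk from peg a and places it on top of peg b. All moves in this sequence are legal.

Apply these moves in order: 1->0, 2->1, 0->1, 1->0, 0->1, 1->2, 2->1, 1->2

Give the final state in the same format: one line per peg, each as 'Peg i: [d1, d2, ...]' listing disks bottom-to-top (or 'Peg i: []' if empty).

Answer: Peg 0: []
Peg 1: [3, 2]
Peg 2: [1]

Derivation:
After move 1 (1->0):
Peg 0: [1]
Peg 1: [3]
Peg 2: [2]

After move 2 (2->1):
Peg 0: [1]
Peg 1: [3, 2]
Peg 2: []

After move 3 (0->1):
Peg 0: []
Peg 1: [3, 2, 1]
Peg 2: []

After move 4 (1->0):
Peg 0: [1]
Peg 1: [3, 2]
Peg 2: []

After move 5 (0->1):
Peg 0: []
Peg 1: [3, 2, 1]
Peg 2: []

After move 6 (1->2):
Peg 0: []
Peg 1: [3, 2]
Peg 2: [1]

After move 7 (2->1):
Peg 0: []
Peg 1: [3, 2, 1]
Peg 2: []

After move 8 (1->2):
Peg 0: []
Peg 1: [3, 2]
Peg 2: [1]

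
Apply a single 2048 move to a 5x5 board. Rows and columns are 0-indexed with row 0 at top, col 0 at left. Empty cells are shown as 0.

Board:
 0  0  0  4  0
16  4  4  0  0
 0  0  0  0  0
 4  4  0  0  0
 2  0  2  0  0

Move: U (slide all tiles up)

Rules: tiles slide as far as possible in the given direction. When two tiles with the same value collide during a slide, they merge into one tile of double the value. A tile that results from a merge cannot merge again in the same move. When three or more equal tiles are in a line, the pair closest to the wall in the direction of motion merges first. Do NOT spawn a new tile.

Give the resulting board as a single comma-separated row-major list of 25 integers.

Answer: 16, 8, 4, 4, 0, 4, 0, 2, 0, 0, 2, 0, 0, 0, 0, 0, 0, 0, 0, 0, 0, 0, 0, 0, 0

Derivation:
Slide up:
col 0: [0, 16, 0, 4, 2] -> [16, 4, 2, 0, 0]
col 1: [0, 4, 0, 4, 0] -> [8, 0, 0, 0, 0]
col 2: [0, 4, 0, 0, 2] -> [4, 2, 0, 0, 0]
col 3: [4, 0, 0, 0, 0] -> [4, 0, 0, 0, 0]
col 4: [0, 0, 0, 0, 0] -> [0, 0, 0, 0, 0]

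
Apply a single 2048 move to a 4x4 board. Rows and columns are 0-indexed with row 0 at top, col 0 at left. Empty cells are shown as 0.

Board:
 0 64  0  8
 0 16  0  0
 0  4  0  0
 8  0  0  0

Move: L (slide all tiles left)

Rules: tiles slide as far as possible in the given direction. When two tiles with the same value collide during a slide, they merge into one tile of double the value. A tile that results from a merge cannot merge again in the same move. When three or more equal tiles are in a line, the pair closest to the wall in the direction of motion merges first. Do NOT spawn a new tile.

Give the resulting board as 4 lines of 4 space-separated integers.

Slide left:
row 0: [0, 64, 0, 8] -> [64, 8, 0, 0]
row 1: [0, 16, 0, 0] -> [16, 0, 0, 0]
row 2: [0, 4, 0, 0] -> [4, 0, 0, 0]
row 3: [8, 0, 0, 0] -> [8, 0, 0, 0]

Answer: 64  8  0  0
16  0  0  0
 4  0  0  0
 8  0  0  0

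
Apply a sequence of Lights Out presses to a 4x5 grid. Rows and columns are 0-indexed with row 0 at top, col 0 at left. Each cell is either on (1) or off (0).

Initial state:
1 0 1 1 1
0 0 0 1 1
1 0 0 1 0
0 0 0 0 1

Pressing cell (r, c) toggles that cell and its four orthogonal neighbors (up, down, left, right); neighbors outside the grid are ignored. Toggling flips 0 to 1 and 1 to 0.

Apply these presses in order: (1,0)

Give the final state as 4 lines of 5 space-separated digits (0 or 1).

Answer: 0 0 1 1 1
1 1 0 1 1
0 0 0 1 0
0 0 0 0 1

Derivation:
After press 1 at (1,0):
0 0 1 1 1
1 1 0 1 1
0 0 0 1 0
0 0 0 0 1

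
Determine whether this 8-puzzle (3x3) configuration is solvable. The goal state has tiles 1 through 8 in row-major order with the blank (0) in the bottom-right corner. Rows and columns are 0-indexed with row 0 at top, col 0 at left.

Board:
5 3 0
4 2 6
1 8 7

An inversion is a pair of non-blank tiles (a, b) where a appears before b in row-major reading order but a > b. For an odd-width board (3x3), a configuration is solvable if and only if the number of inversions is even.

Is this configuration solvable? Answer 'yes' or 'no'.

Answer: no

Derivation:
Inversions (pairs i<j in row-major order where tile[i] > tile[j] > 0): 11
11 is odd, so the puzzle is not solvable.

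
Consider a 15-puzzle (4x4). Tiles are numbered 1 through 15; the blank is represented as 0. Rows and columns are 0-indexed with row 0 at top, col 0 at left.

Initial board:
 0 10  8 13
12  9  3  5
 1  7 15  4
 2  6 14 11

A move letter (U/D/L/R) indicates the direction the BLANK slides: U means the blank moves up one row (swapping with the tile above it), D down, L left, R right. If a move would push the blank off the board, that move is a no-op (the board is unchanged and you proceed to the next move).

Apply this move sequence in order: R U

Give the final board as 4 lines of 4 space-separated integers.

After move 1 (R):
10  0  8 13
12  9  3  5
 1  7 15  4
 2  6 14 11

After move 2 (U):
10  0  8 13
12  9  3  5
 1  7 15  4
 2  6 14 11

Answer: 10  0  8 13
12  9  3  5
 1  7 15  4
 2  6 14 11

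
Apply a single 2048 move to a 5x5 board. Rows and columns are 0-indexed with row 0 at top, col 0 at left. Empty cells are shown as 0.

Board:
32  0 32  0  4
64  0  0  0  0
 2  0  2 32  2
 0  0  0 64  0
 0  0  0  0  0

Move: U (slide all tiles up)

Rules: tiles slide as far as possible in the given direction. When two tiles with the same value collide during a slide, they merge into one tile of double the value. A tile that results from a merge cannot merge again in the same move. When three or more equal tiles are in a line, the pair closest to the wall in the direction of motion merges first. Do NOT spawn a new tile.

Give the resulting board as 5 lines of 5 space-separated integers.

Answer: 32  0 32 32  4
64  0  2 64  2
 2  0  0  0  0
 0  0  0  0  0
 0  0  0  0  0

Derivation:
Slide up:
col 0: [32, 64, 2, 0, 0] -> [32, 64, 2, 0, 0]
col 1: [0, 0, 0, 0, 0] -> [0, 0, 0, 0, 0]
col 2: [32, 0, 2, 0, 0] -> [32, 2, 0, 0, 0]
col 3: [0, 0, 32, 64, 0] -> [32, 64, 0, 0, 0]
col 4: [4, 0, 2, 0, 0] -> [4, 2, 0, 0, 0]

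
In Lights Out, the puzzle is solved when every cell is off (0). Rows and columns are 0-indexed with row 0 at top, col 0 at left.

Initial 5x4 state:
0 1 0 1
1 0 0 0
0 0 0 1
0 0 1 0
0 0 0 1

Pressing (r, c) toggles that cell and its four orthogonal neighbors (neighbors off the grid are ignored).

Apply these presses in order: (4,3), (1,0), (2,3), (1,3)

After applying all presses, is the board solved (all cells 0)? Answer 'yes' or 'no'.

Answer: no

Derivation:
After press 1 at (4,3):
0 1 0 1
1 0 0 0
0 0 0 1
0 0 1 1
0 0 1 0

After press 2 at (1,0):
1 1 0 1
0 1 0 0
1 0 0 1
0 0 1 1
0 0 1 0

After press 3 at (2,3):
1 1 0 1
0 1 0 1
1 0 1 0
0 0 1 0
0 0 1 0

After press 4 at (1,3):
1 1 0 0
0 1 1 0
1 0 1 1
0 0 1 0
0 0 1 0

Lights still on: 9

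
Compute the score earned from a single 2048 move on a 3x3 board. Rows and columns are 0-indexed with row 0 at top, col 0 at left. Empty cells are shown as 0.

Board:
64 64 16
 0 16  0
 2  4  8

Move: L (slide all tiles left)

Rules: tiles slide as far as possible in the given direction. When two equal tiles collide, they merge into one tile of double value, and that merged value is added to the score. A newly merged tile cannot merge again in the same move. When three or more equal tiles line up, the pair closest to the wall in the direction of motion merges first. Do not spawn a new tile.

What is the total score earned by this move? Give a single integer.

Slide left:
row 0: [64, 64, 16] -> [128, 16, 0]  score +128 (running 128)
row 1: [0, 16, 0] -> [16, 0, 0]  score +0 (running 128)
row 2: [2, 4, 8] -> [2, 4, 8]  score +0 (running 128)
Board after move:
128  16   0
 16   0   0
  2   4   8

Answer: 128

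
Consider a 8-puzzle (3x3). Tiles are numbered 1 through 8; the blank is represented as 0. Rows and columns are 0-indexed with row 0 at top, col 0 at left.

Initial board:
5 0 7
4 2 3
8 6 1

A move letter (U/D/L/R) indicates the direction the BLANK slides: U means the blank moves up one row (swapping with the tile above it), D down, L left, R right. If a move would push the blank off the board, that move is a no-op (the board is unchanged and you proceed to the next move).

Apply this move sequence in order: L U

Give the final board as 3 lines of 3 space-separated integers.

Answer: 0 5 7
4 2 3
8 6 1

Derivation:
After move 1 (L):
0 5 7
4 2 3
8 6 1

After move 2 (U):
0 5 7
4 2 3
8 6 1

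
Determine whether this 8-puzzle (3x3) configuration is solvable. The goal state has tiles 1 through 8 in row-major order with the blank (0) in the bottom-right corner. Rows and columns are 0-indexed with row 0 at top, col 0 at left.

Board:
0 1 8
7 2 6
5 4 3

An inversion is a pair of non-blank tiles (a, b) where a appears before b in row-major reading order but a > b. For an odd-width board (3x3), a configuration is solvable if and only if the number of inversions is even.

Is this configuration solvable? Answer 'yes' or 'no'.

Answer: no

Derivation:
Inversions (pairs i<j in row-major order where tile[i] > tile[j] > 0): 17
17 is odd, so the puzzle is not solvable.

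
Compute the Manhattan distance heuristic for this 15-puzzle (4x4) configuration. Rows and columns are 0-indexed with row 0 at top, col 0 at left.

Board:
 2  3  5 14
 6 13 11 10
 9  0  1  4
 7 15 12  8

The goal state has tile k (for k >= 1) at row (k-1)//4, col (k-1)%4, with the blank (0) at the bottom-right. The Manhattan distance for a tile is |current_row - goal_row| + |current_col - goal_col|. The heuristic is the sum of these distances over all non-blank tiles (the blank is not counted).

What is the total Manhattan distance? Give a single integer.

Answer: 33

Derivation:
Tile 2: at (0,0), goal (0,1), distance |0-0|+|0-1| = 1
Tile 3: at (0,1), goal (0,2), distance |0-0|+|1-2| = 1
Tile 5: at (0,2), goal (1,0), distance |0-1|+|2-0| = 3
Tile 14: at (0,3), goal (3,1), distance |0-3|+|3-1| = 5
Tile 6: at (1,0), goal (1,1), distance |1-1|+|0-1| = 1
Tile 13: at (1,1), goal (3,0), distance |1-3|+|1-0| = 3
Tile 11: at (1,2), goal (2,2), distance |1-2|+|2-2| = 1
Tile 10: at (1,3), goal (2,1), distance |1-2|+|3-1| = 3
Tile 9: at (2,0), goal (2,0), distance |2-2|+|0-0| = 0
Tile 1: at (2,2), goal (0,0), distance |2-0|+|2-0| = 4
Tile 4: at (2,3), goal (0,3), distance |2-0|+|3-3| = 2
Tile 7: at (3,0), goal (1,2), distance |3-1|+|0-2| = 4
Tile 15: at (3,1), goal (3,2), distance |3-3|+|1-2| = 1
Tile 12: at (3,2), goal (2,3), distance |3-2|+|2-3| = 2
Tile 8: at (3,3), goal (1,3), distance |3-1|+|3-3| = 2
Sum: 1 + 1 + 3 + 5 + 1 + 3 + 1 + 3 + 0 + 4 + 2 + 4 + 1 + 2 + 2 = 33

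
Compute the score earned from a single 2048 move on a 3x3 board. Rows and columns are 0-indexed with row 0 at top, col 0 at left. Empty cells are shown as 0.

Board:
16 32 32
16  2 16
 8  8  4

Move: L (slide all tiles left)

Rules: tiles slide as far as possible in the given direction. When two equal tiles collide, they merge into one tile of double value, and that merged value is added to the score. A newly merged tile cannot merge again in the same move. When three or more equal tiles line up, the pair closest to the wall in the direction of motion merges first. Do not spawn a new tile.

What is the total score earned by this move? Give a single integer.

Slide left:
row 0: [16, 32, 32] -> [16, 64, 0]  score +64 (running 64)
row 1: [16, 2, 16] -> [16, 2, 16]  score +0 (running 64)
row 2: [8, 8, 4] -> [16, 4, 0]  score +16 (running 80)
Board after move:
16 64  0
16  2 16
16  4  0

Answer: 80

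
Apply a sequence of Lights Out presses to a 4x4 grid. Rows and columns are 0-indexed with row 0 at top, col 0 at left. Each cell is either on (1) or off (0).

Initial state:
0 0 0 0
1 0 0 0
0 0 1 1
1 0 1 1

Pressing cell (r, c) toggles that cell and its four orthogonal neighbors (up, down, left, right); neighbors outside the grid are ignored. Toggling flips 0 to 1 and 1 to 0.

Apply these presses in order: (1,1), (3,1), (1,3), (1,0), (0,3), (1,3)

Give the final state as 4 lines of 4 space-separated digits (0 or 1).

Answer: 1 1 1 1
1 0 1 1
1 0 1 1
0 1 0 1

Derivation:
After press 1 at (1,1):
0 1 0 0
0 1 1 0
0 1 1 1
1 0 1 1

After press 2 at (3,1):
0 1 0 0
0 1 1 0
0 0 1 1
0 1 0 1

After press 3 at (1,3):
0 1 0 1
0 1 0 1
0 0 1 0
0 1 0 1

After press 4 at (1,0):
1 1 0 1
1 0 0 1
1 0 1 0
0 1 0 1

After press 5 at (0,3):
1 1 1 0
1 0 0 0
1 0 1 0
0 1 0 1

After press 6 at (1,3):
1 1 1 1
1 0 1 1
1 0 1 1
0 1 0 1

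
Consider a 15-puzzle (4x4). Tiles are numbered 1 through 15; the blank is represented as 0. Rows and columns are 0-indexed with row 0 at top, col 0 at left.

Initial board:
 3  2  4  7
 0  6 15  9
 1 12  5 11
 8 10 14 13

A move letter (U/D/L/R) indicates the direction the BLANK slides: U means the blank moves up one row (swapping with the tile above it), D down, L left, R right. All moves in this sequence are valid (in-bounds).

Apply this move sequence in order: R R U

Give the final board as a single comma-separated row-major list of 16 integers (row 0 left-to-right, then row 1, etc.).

Answer: 3, 2, 0, 7, 6, 15, 4, 9, 1, 12, 5, 11, 8, 10, 14, 13

Derivation:
After move 1 (R):
 3  2  4  7
 6  0 15  9
 1 12  5 11
 8 10 14 13

After move 2 (R):
 3  2  4  7
 6 15  0  9
 1 12  5 11
 8 10 14 13

After move 3 (U):
 3  2  0  7
 6 15  4  9
 1 12  5 11
 8 10 14 13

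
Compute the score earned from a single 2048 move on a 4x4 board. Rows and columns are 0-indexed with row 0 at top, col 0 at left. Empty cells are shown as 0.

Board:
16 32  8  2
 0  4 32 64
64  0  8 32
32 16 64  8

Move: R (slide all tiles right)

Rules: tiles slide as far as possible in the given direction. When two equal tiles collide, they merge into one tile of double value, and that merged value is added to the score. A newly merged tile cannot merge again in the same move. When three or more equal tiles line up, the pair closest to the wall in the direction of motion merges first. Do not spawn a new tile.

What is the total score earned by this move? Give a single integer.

Slide right:
row 0: [16, 32, 8, 2] -> [16, 32, 8, 2]  score +0 (running 0)
row 1: [0, 4, 32, 64] -> [0, 4, 32, 64]  score +0 (running 0)
row 2: [64, 0, 8, 32] -> [0, 64, 8, 32]  score +0 (running 0)
row 3: [32, 16, 64, 8] -> [32, 16, 64, 8]  score +0 (running 0)
Board after move:
16 32  8  2
 0  4 32 64
 0 64  8 32
32 16 64  8

Answer: 0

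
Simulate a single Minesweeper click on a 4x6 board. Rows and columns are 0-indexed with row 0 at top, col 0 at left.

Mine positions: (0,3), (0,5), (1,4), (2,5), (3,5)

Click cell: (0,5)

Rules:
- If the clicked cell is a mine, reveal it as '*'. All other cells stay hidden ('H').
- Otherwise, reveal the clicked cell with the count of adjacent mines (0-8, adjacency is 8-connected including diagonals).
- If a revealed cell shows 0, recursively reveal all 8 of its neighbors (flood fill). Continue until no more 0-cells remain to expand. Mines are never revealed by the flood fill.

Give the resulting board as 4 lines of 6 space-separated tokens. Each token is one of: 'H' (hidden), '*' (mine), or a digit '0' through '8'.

H H H H H *
H H H H H H
H H H H H H
H H H H H H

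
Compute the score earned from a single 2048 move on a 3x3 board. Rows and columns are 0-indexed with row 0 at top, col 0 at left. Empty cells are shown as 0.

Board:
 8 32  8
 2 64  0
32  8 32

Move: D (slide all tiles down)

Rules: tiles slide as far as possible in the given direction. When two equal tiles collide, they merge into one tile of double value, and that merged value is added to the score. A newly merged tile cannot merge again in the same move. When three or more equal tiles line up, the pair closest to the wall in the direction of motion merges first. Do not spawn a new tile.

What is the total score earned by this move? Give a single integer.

Answer: 0

Derivation:
Slide down:
col 0: [8, 2, 32] -> [8, 2, 32]  score +0 (running 0)
col 1: [32, 64, 8] -> [32, 64, 8]  score +0 (running 0)
col 2: [8, 0, 32] -> [0, 8, 32]  score +0 (running 0)
Board after move:
 8 32  0
 2 64  8
32  8 32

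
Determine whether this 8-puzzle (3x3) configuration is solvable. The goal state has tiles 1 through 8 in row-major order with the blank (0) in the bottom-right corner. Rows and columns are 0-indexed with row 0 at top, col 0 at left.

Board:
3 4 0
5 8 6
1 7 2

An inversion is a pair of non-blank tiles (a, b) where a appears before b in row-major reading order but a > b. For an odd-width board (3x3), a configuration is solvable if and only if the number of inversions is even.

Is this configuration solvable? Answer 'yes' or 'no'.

Inversions (pairs i<j in row-major order where tile[i] > tile[j] > 0): 13
13 is odd, so the puzzle is not solvable.

Answer: no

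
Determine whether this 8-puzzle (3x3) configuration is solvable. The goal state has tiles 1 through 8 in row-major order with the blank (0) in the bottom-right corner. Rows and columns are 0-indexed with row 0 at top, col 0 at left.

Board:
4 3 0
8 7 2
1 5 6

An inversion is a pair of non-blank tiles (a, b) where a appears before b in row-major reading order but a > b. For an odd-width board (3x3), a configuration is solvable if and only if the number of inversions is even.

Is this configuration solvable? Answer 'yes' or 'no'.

Answer: no

Derivation:
Inversions (pairs i<j in row-major order where tile[i] > tile[j] > 0): 15
15 is odd, so the puzzle is not solvable.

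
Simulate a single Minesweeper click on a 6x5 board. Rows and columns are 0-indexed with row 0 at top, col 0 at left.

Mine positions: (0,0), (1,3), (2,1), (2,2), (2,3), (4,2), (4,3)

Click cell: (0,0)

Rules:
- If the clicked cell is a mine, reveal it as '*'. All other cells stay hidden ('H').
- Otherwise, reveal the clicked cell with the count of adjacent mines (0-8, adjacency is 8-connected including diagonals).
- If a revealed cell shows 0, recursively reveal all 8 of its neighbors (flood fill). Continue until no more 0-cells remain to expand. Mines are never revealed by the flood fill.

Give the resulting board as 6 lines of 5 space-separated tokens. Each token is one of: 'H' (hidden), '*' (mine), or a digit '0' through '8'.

* H H H H
H H H H H
H H H H H
H H H H H
H H H H H
H H H H H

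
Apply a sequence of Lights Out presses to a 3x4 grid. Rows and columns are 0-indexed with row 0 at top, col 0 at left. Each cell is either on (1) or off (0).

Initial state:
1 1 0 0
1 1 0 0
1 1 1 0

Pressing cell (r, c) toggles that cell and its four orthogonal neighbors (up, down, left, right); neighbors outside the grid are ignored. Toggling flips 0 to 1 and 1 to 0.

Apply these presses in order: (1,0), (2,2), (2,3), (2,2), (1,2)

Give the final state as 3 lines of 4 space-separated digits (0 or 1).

After press 1 at (1,0):
0 1 0 0
0 0 0 0
0 1 1 0

After press 2 at (2,2):
0 1 0 0
0 0 1 0
0 0 0 1

After press 3 at (2,3):
0 1 0 0
0 0 1 1
0 0 1 0

After press 4 at (2,2):
0 1 0 0
0 0 0 1
0 1 0 1

After press 5 at (1,2):
0 1 1 0
0 1 1 0
0 1 1 1

Answer: 0 1 1 0
0 1 1 0
0 1 1 1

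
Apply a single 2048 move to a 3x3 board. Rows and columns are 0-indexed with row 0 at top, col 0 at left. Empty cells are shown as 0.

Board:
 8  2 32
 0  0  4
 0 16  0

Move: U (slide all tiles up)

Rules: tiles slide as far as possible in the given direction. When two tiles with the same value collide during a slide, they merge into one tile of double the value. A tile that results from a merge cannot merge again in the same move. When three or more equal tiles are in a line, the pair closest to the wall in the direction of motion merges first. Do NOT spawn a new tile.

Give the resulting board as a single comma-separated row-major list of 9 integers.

Answer: 8, 2, 32, 0, 16, 4, 0, 0, 0

Derivation:
Slide up:
col 0: [8, 0, 0] -> [8, 0, 0]
col 1: [2, 0, 16] -> [2, 16, 0]
col 2: [32, 4, 0] -> [32, 4, 0]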